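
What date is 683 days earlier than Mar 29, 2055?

Going back 683 days from March 29, 2055.
Going back 29 days from March 29, 2055 reaches the end of the previous month; 683 − 29 = 654 left.
February 2055 has 28 days (2055 is not a leap year): 654 − 28 = 626 left.
January 2055 has 31 days: 626 − 31 = 595 left.
December 2054 has 31 days: 595 − 31 = 564 left.
November 2054 has 30 days: 564 − 30 = 534 left.
October 2054 has 31 days: 534 − 31 = 503 left.
September 2054 has 30 days: 503 − 30 = 473 left.
August 2054 has 31 days: 473 − 31 = 442 left.
July 2054 has 31 days: 442 − 31 = 411 left.
June 2054 has 30 days: 411 − 30 = 381 left.
May 2054 has 31 days: 381 − 31 = 350 left.
April 2054 has 30 days: 350 − 30 = 320 left.
March 2054 has 31 days: 320 − 31 = 289 left.
February 2054 has 28 days (2054 is not a leap year): 289 − 28 = 261 left.
January 2054 has 31 days: 261 − 31 = 230 left.
December 2053 has 31 days: 230 − 31 = 199 left.
November 2053 has 30 days: 199 − 30 = 169 left.
October 2053 has 31 days: 169 − 31 = 138 left.
September 2053 has 30 days: 138 − 30 = 108 left.
August 2053 has 31 days: 108 − 31 = 77 left.
July 2053 has 31 days: 77 − 31 = 46 left.
June 2053 has 30 days: 46 − 30 = 16 left.
May 2053 has 31 days; 31 − 16 = 15 → May 15, 2053.

May 15, 2053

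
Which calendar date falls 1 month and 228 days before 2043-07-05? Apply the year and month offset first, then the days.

Counting back 1 month and 228 days from July 5, 2043: first the month/year part, then the days.
month 7 − 1 = 6 → June 2043.
Day 5 is valid in June, giving June 5, 2043.
Now subtract 228 days from June 5, 2043.
Going back 5 days from June 5, 2043 reaches the end of the previous month; 228 − 5 = 223 left.
May 2043 has 31 days: 223 − 31 = 192 left.
April 2043 has 30 days: 192 − 30 = 162 left.
March 2043 has 31 days: 162 − 31 = 131 left.
February 2043 has 28 days (2043 is not a leap year): 131 − 28 = 103 left.
January 2043 has 31 days: 103 − 31 = 72 left.
December 2042 has 31 days: 72 − 31 = 41 left.
November 2042 has 30 days: 41 − 30 = 11 left.
October 2042 has 31 days; 31 − 11 = 20 → October 20, 2042.

October 20, 2042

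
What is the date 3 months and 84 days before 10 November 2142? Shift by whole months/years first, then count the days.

Counting back 3 months and 84 days from November 10, 2142: first the month/year part, then the days.
month 11 − 3 = 8 → August 2142.
Day 10 is valid in August, giving August 10, 2142.
Now subtract 84 days from August 10, 2142.
Going back 10 days from August 10, 2142 reaches the end of the previous month; 84 − 10 = 74 left.
July 2142 has 31 days: 74 − 31 = 43 left.
June 2142 has 30 days: 43 − 30 = 13 left.
May 2142 has 31 days; 31 − 13 = 18 → May 18, 2142.

May 18, 2142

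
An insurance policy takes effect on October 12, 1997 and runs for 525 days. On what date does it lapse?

March 21, 1999

Advancing 525 days from October 12, 1997.
October has 31 days, so 31 − 12 = 19 days remain after October 12, 1997; 525 − 19 = 506 left.
November 1997 has 30 days: 506 − 30 = 476 left.
December 1997 has 31 days: 476 − 31 = 445 left.
January 1998 has 31 days: 445 − 31 = 414 left.
February 1998 has 28 days (1998 is not a leap year): 414 − 28 = 386 left.
March 1998 has 31 days: 386 − 31 = 355 left.
April 1998 has 30 days: 355 − 30 = 325 left.
May 1998 has 31 days: 325 − 31 = 294 left.
June 1998 has 30 days: 294 − 30 = 264 left.
July 1998 has 31 days: 264 − 31 = 233 left.
August 1998 has 31 days: 233 − 31 = 202 left.
September 1998 has 30 days: 202 − 30 = 172 left.
October 1998 has 31 days: 172 − 31 = 141 left.
November 1998 has 30 days: 141 − 30 = 111 left.
December 1998 has 31 days: 111 − 31 = 80 left.
January 1999 has 31 days: 80 − 31 = 49 left.
February 1999 has 28 days (1999 is not a leap year): 49 − 28 = 21 left.
21 days into March 1999 → March 21, 1999.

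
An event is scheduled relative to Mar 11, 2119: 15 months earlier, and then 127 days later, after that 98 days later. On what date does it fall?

July 24, 2118

Counting back 15 months from March 11, 2119:
month 3 − 15 = -12, which is month 12 of year 2117 → December 2117.
Day 11 is valid in December, giving December 11, 2117.
Counting forward 127 days from December 11, 2117:
December has 31 days, so 31 − 11 = 20 days remain after December 11, 2117; 127 − 20 = 107 left.
January 2118 has 31 days: 107 − 31 = 76 left.
February 2118 has 28 days (2118 is not a leap year): 76 − 28 = 48 left.
March 2118 has 31 days: 48 − 31 = 17 left.
17 days into April 2118 → April 17, 2118.
Adding 98 days from April 17, 2118:
April has 30 days, so 30 − 17 = 13 days remain after April 17, 2118; 98 − 13 = 85 left.
May 2118 has 31 days: 85 − 31 = 54 left.
June 2118 has 30 days: 54 − 30 = 24 left.
24 days into July 2118 → July 24, 2118.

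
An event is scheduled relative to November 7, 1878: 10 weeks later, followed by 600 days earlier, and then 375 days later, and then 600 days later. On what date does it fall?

Adding 10 weeks (= 70 days) from November 7, 1878:
November has 30 days, so 30 − 7 = 23 days remain after November 7, 1878; 70 − 23 = 47 left.
December 1878 has 31 days: 47 − 31 = 16 left.
16 days into January 1879 → January 16, 1879.
Going back 600 days from January 16, 1879:
Going back 16 days from January 16, 1879 reaches the end of the previous month; 600 − 16 = 584 left.
December 1878 has 31 days: 584 − 31 = 553 left.
November 1878 has 30 days: 553 − 30 = 523 left.
October 1878 has 31 days: 523 − 31 = 492 left.
September 1878 has 30 days: 492 − 30 = 462 left.
August 1878 has 31 days: 462 − 31 = 431 left.
July 1878 has 31 days: 431 − 31 = 400 left.
June 1878 has 30 days: 400 − 30 = 370 left.
May 1878 has 31 days: 370 − 31 = 339 left.
April 1878 has 30 days: 339 − 30 = 309 left.
March 1878 has 31 days: 309 − 31 = 278 left.
February 1878 has 28 days (1878 is not a leap year): 278 − 28 = 250 left.
January 1878 has 31 days: 250 − 31 = 219 left.
December 1877 has 31 days: 219 − 31 = 188 left.
November 1877 has 30 days: 188 − 30 = 158 left.
October 1877 has 31 days: 158 − 31 = 127 left.
September 1877 has 30 days: 127 − 30 = 97 left.
August 1877 has 31 days: 97 − 31 = 66 left.
July 1877 has 31 days: 66 − 31 = 35 left.
June 1877 has 30 days: 35 − 30 = 5 left.
May 1877 has 31 days; 31 − 5 = 26 → May 26, 1877.
Advancing 375 days from May 26, 1877:
May has 31 days, so 31 − 26 = 5 days remain after May 26, 1877; 375 − 5 = 370 left.
June 1877 has 30 days: 370 − 30 = 340 left.
July 1877 has 31 days: 340 − 31 = 309 left.
August 1877 has 31 days: 309 − 31 = 278 left.
September 1877 has 30 days: 278 − 30 = 248 left.
October 1877 has 31 days: 248 − 31 = 217 left.
November 1877 has 30 days: 217 − 30 = 187 left.
December 1877 has 31 days: 187 − 31 = 156 left.
January 1878 has 31 days: 156 − 31 = 125 left.
February 1878 has 28 days (1878 is not a leap year): 125 − 28 = 97 left.
March 1878 has 31 days: 97 − 31 = 66 left.
April 1878 has 30 days: 66 − 30 = 36 left.
May 1878 has 31 days: 36 − 31 = 5 left.
5 days into June 1878 → June 5, 1878.
Counting forward 600 days from June 5, 1878:
June has 30 days, so 30 − 5 = 25 days remain after June 5, 1878; 600 − 25 = 575 left.
July 1878 has 31 days: 575 − 31 = 544 left.
August 1878 has 31 days: 544 − 31 = 513 left.
September 1878 has 30 days: 513 − 30 = 483 left.
October 1878 has 31 days: 483 − 31 = 452 left.
November 1878 has 30 days: 452 − 30 = 422 left.
December 1878 has 31 days: 422 − 31 = 391 left.
January 1879 has 31 days: 391 − 31 = 360 left.
February 1879 has 28 days (1879 is not a leap year): 360 − 28 = 332 left.
March 1879 has 31 days: 332 − 31 = 301 left.
April 1879 has 30 days: 301 − 30 = 271 left.
May 1879 has 31 days: 271 − 31 = 240 left.
June 1879 has 30 days: 240 − 30 = 210 left.
July 1879 has 31 days: 210 − 31 = 179 left.
August 1879 has 31 days: 179 − 31 = 148 left.
September 1879 has 30 days: 148 − 30 = 118 left.
October 1879 has 31 days: 118 − 31 = 87 left.
November 1879 has 30 days: 87 − 30 = 57 left.
December 1879 has 31 days: 57 − 31 = 26 left.
26 days into January 1880 → January 26, 1880.

January 26, 1880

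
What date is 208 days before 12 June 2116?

November 17, 2115

Counting back 208 days from June 12, 2116.
Going back 12 days from June 12, 2116 reaches the end of the previous month; 208 − 12 = 196 left.
May 2116 has 31 days: 196 − 31 = 165 left.
April 2116 has 30 days: 165 − 30 = 135 left.
March 2116 has 31 days: 135 − 31 = 104 left.
February 2116 has 29 days (2116 is a leap year): 104 − 29 = 75 left.
January 2116 has 31 days: 75 − 31 = 44 left.
December 2115 has 31 days: 44 − 31 = 13 left.
November 2115 has 30 days; 30 − 13 = 17 → November 17, 2115.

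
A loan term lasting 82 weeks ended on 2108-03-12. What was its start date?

August 16, 2106

Subtracting 82 weeks = 574 days from March 12, 2108.
Going back 12 days from March 12, 2108 reaches the end of the previous month; 574 − 12 = 562 left.
February 2108 has 29 days (2108 is a leap year): 562 − 29 = 533 left.
January 2108 has 31 days: 533 − 31 = 502 left.
December 2107 has 31 days: 502 − 31 = 471 left.
November 2107 has 30 days: 471 − 30 = 441 left.
October 2107 has 31 days: 441 − 31 = 410 left.
September 2107 has 30 days: 410 − 30 = 380 left.
August 2107 has 31 days: 380 − 31 = 349 left.
July 2107 has 31 days: 349 − 31 = 318 left.
June 2107 has 30 days: 318 − 30 = 288 left.
May 2107 has 31 days: 288 − 31 = 257 left.
April 2107 has 30 days: 257 − 30 = 227 left.
March 2107 has 31 days: 227 − 31 = 196 left.
February 2107 has 28 days (2107 is not a leap year): 196 − 28 = 168 left.
January 2107 has 31 days: 168 − 31 = 137 left.
December 2106 has 31 days: 137 − 31 = 106 left.
November 2106 has 30 days: 106 − 30 = 76 left.
October 2106 has 31 days: 76 − 31 = 45 left.
September 2106 has 30 days: 45 − 30 = 15 left.
August 2106 has 31 days; 31 − 15 = 16 → August 16, 2106.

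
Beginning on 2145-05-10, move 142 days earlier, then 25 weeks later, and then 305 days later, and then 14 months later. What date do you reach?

Going back 142 days from May 10, 2145:
Going back 10 days from May 10, 2145 reaches the end of the previous month; 142 − 10 = 132 left.
April 2145 has 30 days: 132 − 30 = 102 left.
March 2145 has 31 days: 102 − 31 = 71 left.
February 2145 has 28 days (2145 is not a leap year): 71 − 28 = 43 left.
January 2145 has 31 days: 43 − 31 = 12 left.
December 2144 has 31 days; 31 − 12 = 19 → December 19, 2144.
Adding 25 weeks (= 175 days) from December 19, 2144:
December has 31 days, so 31 − 19 = 12 days remain after December 19, 2144; 175 − 12 = 163 left.
January 2145 has 31 days: 163 − 31 = 132 left.
February 2145 has 28 days (2145 is not a leap year): 132 − 28 = 104 left.
March 2145 has 31 days: 104 − 31 = 73 left.
April 2145 has 30 days: 73 − 30 = 43 left.
May 2145 has 31 days: 43 − 31 = 12 left.
12 days into June 2145 → June 12, 2145.
Advancing 305 days from June 12, 2145:
June has 30 days, so 30 − 12 = 18 days remain after June 12, 2145; 305 − 18 = 287 left.
July 2145 has 31 days: 287 − 31 = 256 left.
August 2145 has 31 days: 256 − 31 = 225 left.
September 2145 has 30 days: 225 − 30 = 195 left.
October 2145 has 31 days: 195 − 31 = 164 left.
November 2145 has 30 days: 164 − 30 = 134 left.
December 2145 has 31 days: 134 − 31 = 103 left.
January 2146 has 31 days: 103 − 31 = 72 left.
February 2146 has 28 days (2146 is not a leap year): 72 − 28 = 44 left.
March 2146 has 31 days: 44 − 31 = 13 left.
13 days into April 2146 → April 13, 2146.
Adding 14 months from April 13, 2146:
month 4 + 14 = 18, which is month 6 of year 2147 → June 2147.
Day 13 is valid in June, giving June 13, 2147.

June 13, 2147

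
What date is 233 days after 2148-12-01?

Advancing 233 days from December 1, 2148.
December has 31 days, so 31 − 1 = 30 days remain after December 1, 2148; 233 − 30 = 203 left.
January 2149 has 31 days: 203 − 31 = 172 left.
February 2149 has 28 days (2149 is not a leap year): 172 − 28 = 144 left.
March 2149 has 31 days: 144 − 31 = 113 left.
April 2149 has 30 days: 113 − 30 = 83 left.
May 2149 has 31 days: 83 − 31 = 52 left.
June 2149 has 30 days: 52 − 30 = 22 left.
22 days into July 2149 → July 22, 2149.

July 22, 2149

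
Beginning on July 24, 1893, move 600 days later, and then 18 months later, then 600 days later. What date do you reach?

May 9, 1898

Adding 600 days from July 24, 1893:
July has 31 days, so 31 − 24 = 7 days remain after July 24, 1893; 600 − 7 = 593 left.
August 1893 has 31 days: 593 − 31 = 562 left.
September 1893 has 30 days: 562 − 30 = 532 left.
October 1893 has 31 days: 532 − 31 = 501 left.
November 1893 has 30 days: 501 − 30 = 471 left.
December 1893 has 31 days: 471 − 31 = 440 left.
January 1894 has 31 days: 440 − 31 = 409 left.
February 1894 has 28 days (1894 is not a leap year): 409 − 28 = 381 left.
March 1894 has 31 days: 381 − 31 = 350 left.
April 1894 has 30 days: 350 − 30 = 320 left.
May 1894 has 31 days: 320 − 31 = 289 left.
June 1894 has 30 days: 289 − 30 = 259 left.
July 1894 has 31 days: 259 − 31 = 228 left.
August 1894 has 31 days: 228 − 31 = 197 left.
September 1894 has 30 days: 197 − 30 = 167 left.
October 1894 has 31 days: 167 − 31 = 136 left.
November 1894 has 30 days: 136 − 30 = 106 left.
December 1894 has 31 days: 106 − 31 = 75 left.
January 1895 has 31 days: 75 − 31 = 44 left.
February 1895 has 28 days (1895 is not a leap year): 44 − 28 = 16 left.
16 days into March 1895 → March 16, 1895.
Advancing 18 months from March 16, 1895:
month 3 + 18 = 21, which is month 9 of year 1896 → September 1896.
Day 16 is valid in September, giving September 16, 1896.
Adding 600 days from September 16, 1896:
September has 30 days, so 30 − 16 = 14 days remain after September 16, 1896; 600 − 14 = 586 left.
October 1896 has 31 days: 586 − 31 = 555 left.
November 1896 has 30 days: 555 − 30 = 525 left.
December 1896 has 31 days: 525 − 31 = 494 left.
January 1897 has 31 days: 494 − 31 = 463 left.
February 1897 has 28 days (1897 is not a leap year): 463 − 28 = 435 left.
March 1897 has 31 days: 435 − 31 = 404 left.
April 1897 has 30 days: 404 − 30 = 374 left.
May 1897 has 31 days: 374 − 31 = 343 left.
June 1897 has 30 days: 343 − 30 = 313 left.
July 1897 has 31 days: 313 − 31 = 282 left.
August 1897 has 31 days: 282 − 31 = 251 left.
September 1897 has 30 days: 251 − 30 = 221 left.
October 1897 has 31 days: 221 − 31 = 190 left.
November 1897 has 30 days: 190 − 30 = 160 left.
December 1897 has 31 days: 160 − 31 = 129 left.
January 1898 has 31 days: 129 − 31 = 98 left.
February 1898 has 28 days (1898 is not a leap year): 98 − 28 = 70 left.
March 1898 has 31 days: 70 − 31 = 39 left.
April 1898 has 30 days: 39 − 30 = 9 left.
9 days into May 1898 → May 9, 1898.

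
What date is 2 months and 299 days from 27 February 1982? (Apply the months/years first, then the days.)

Counting forward 2 months and 299 days from February 27, 1982: first the month/year part, then the days.
month 2 + 2 = 4 → April 1982.
Day 27 is valid in April, giving April 27, 1982.
Now add 299 days from April 27, 1982.
April has 30 days, so 30 − 27 = 3 days remain after April 27, 1982; 299 − 3 = 296 left.
May 1982 has 31 days: 296 − 31 = 265 left.
June 1982 has 30 days: 265 − 30 = 235 left.
July 1982 has 31 days: 235 − 31 = 204 left.
August 1982 has 31 days: 204 − 31 = 173 left.
September 1982 has 30 days: 173 − 30 = 143 left.
October 1982 has 31 days: 143 − 31 = 112 left.
November 1982 has 30 days: 112 − 30 = 82 left.
December 1982 has 31 days: 82 − 31 = 51 left.
January 1983 has 31 days: 51 − 31 = 20 left.
20 days into February 1983 → February 20, 1983.

February 20, 1983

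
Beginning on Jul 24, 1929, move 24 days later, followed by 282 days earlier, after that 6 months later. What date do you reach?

May 8, 1929

Advancing 24 days from July 24, 1929:
July has 31 days, so 31 − 24 = 7 days remain after July 24, 1929; 24 − 7 = 17 left.
17 days into August 1929 → August 17, 1929.
Counting back 282 days from August 17, 1929:
Going back 17 days from August 17, 1929 reaches the end of the previous month; 282 − 17 = 265 left.
July 1929 has 31 days: 265 − 31 = 234 left.
June 1929 has 30 days: 234 − 30 = 204 left.
May 1929 has 31 days: 204 − 31 = 173 left.
April 1929 has 30 days: 173 − 30 = 143 left.
March 1929 has 31 days: 143 − 31 = 112 left.
February 1929 has 28 days (1929 is not a leap year): 112 − 28 = 84 left.
January 1929 has 31 days: 84 − 31 = 53 left.
December 1928 has 31 days: 53 − 31 = 22 left.
November 1928 has 30 days; 30 − 22 = 8 → November 8, 1928.
Advancing 6 months from November 8, 1928:
month 11 + 6 = 17, which is month 5 of year 1929 → May 1929.
Day 8 is valid in May, giving May 8, 1929.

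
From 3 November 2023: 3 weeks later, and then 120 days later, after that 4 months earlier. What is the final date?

Adding 3 weeks (= 21 days) from November 3, 2023:
November has 30 days; 3 + 21 = 24, still in November.
Advancing 120 days from November 24, 2023:
November has 30 days, so 30 − 24 = 6 days remain after November 24, 2023; 120 − 6 = 114 left.
December 2023 has 31 days: 114 − 31 = 83 left.
January 2024 has 31 days: 83 − 31 = 52 left.
February 2024 has 29 days (2024 is a leap year): 52 − 29 = 23 left.
23 days into March 2024 → March 23, 2024.
Counting back 4 months from March 23, 2024:
month 3 − 4 = -1, which is month 11 of year 2023 → November 2023.
Day 23 is valid in November, giving November 23, 2023.

November 23, 2023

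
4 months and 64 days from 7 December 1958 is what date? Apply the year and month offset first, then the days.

Counting forward 4 months and 64 days from December 7, 1958: first the month/year part, then the days.
month 12 + 4 = 16, which is month 4 of year 1959 → April 1959.
Day 7 is valid in April, giving April 7, 1959.
Now add 64 days from April 7, 1959.
April has 30 days, so 30 − 7 = 23 days remain after April 7, 1959; 64 − 23 = 41 left.
May 1959 has 31 days: 41 − 31 = 10 left.
10 days into June 1959 → June 10, 1959.

June 10, 1959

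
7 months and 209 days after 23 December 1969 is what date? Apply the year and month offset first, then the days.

February 17, 1971

Adding 7 months and 209 days from December 23, 1969: first the month/year part, then the days.
month 12 + 7 = 19, which is month 7 of year 1970 → July 1970.
Day 23 is valid in July, giving July 23, 1970.
Now add 209 days from July 23, 1970.
July has 31 days, so 31 − 23 = 8 days remain after July 23, 1970; 209 − 8 = 201 left.
August 1970 has 31 days: 201 − 31 = 170 left.
September 1970 has 30 days: 170 − 30 = 140 left.
October 1970 has 31 days: 140 − 31 = 109 left.
November 1970 has 30 days: 109 − 30 = 79 left.
December 1970 has 31 days: 79 − 31 = 48 left.
January 1971 has 31 days: 48 − 31 = 17 left.
17 days into February 1971 → February 17, 1971.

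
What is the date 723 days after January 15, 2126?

January 8, 2128

Adding 723 days from January 15, 2126.
January has 31 days, so 31 − 15 = 16 days remain after January 15, 2126; 723 − 16 = 707 left.
February 2126 has 28 days (2126 is not a leap year): 707 − 28 = 679 left.
March 2126 has 31 days: 679 − 31 = 648 left.
April 2126 has 30 days: 648 − 30 = 618 left.
May 2126 has 31 days: 618 − 31 = 587 left.
June 2126 has 30 days: 587 − 30 = 557 left.
July 2126 has 31 days: 557 − 31 = 526 left.
August 2126 has 31 days: 526 − 31 = 495 left.
September 2126 has 30 days: 495 − 30 = 465 left.
October 2126 has 31 days: 465 − 31 = 434 left.
November 2126 has 30 days: 434 − 30 = 404 left.
December 2126 has 31 days: 404 − 31 = 373 left.
January 2127 has 31 days: 373 − 31 = 342 left.
February 2127 has 28 days (2127 is not a leap year): 342 − 28 = 314 left.
March 2127 has 31 days: 314 − 31 = 283 left.
April 2127 has 30 days: 283 − 30 = 253 left.
May 2127 has 31 days: 253 − 31 = 222 left.
June 2127 has 30 days: 222 − 30 = 192 left.
July 2127 has 31 days: 192 − 31 = 161 left.
August 2127 has 31 days: 161 − 31 = 130 left.
September 2127 has 30 days: 130 − 30 = 100 left.
October 2127 has 31 days: 100 − 31 = 69 left.
November 2127 has 30 days: 69 − 30 = 39 left.
December 2127 has 31 days: 39 − 31 = 8 left.
8 days into January 2128 → January 8, 2128.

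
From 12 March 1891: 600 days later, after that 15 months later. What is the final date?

Adding 600 days from March 12, 1891:
March has 31 days, so 31 − 12 = 19 days remain after March 12, 1891; 600 − 19 = 581 left.
April 1891 has 30 days: 581 − 30 = 551 left.
May 1891 has 31 days: 551 − 31 = 520 left.
June 1891 has 30 days: 520 − 30 = 490 left.
July 1891 has 31 days: 490 − 31 = 459 left.
August 1891 has 31 days: 459 − 31 = 428 left.
September 1891 has 30 days: 428 − 30 = 398 left.
October 1891 has 31 days: 398 − 31 = 367 left.
November 1891 has 30 days: 367 − 30 = 337 left.
December 1891 has 31 days: 337 − 31 = 306 left.
January 1892 has 31 days: 306 − 31 = 275 left.
February 1892 has 29 days (1892 is a leap year): 275 − 29 = 246 left.
March 1892 has 31 days: 246 − 31 = 215 left.
April 1892 has 30 days: 215 − 30 = 185 left.
May 1892 has 31 days: 185 − 31 = 154 left.
June 1892 has 30 days: 154 − 30 = 124 left.
July 1892 has 31 days: 124 − 31 = 93 left.
August 1892 has 31 days: 93 − 31 = 62 left.
September 1892 has 30 days: 62 − 30 = 32 left.
October 1892 has 31 days: 32 − 31 = 1 left.
1 day into November 1892 → November 1, 1892.
Adding 15 months from November 1, 1892:
month 11 + 15 = 26, which is month 2 of year 1894 → February 1894.
Day 1 is valid in February, giving February 1, 1894.

February 1, 1894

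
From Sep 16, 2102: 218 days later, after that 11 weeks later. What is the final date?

Advancing 218 days from September 16, 2102:
September has 30 days, so 30 − 16 = 14 days remain after September 16, 2102; 218 − 14 = 204 left.
October 2102 has 31 days: 204 − 31 = 173 left.
November 2102 has 30 days: 173 − 30 = 143 left.
December 2102 has 31 days: 143 − 31 = 112 left.
January 2103 has 31 days: 112 − 31 = 81 left.
February 2103 has 28 days (2103 is not a leap year): 81 − 28 = 53 left.
March 2103 has 31 days: 53 − 31 = 22 left.
22 days into April 2103 → April 22, 2103.
Counting forward 11 weeks (= 77 days) from April 22, 2103:
April has 30 days, so 30 − 22 = 8 days remain after April 22, 2103; 77 − 8 = 69 left.
May 2103 has 31 days: 69 − 31 = 38 left.
June 2103 has 30 days: 38 − 30 = 8 left.
8 days into July 2103 → July 8, 2103.

July 8, 2103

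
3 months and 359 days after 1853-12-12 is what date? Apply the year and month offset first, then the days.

March 6, 1855

Advancing 3 months and 359 days from December 12, 1853: first the month/year part, then the days.
month 12 + 3 = 15, which is month 3 of year 1854 → March 1854.
Day 12 is valid in March, giving March 12, 1854.
Now add 359 days from March 12, 1854.
March has 31 days, so 31 − 12 = 19 days remain after March 12, 1854; 359 − 19 = 340 left.
April 1854 has 30 days: 340 − 30 = 310 left.
May 1854 has 31 days: 310 − 31 = 279 left.
June 1854 has 30 days: 279 − 30 = 249 left.
July 1854 has 31 days: 249 − 31 = 218 left.
August 1854 has 31 days: 218 − 31 = 187 left.
September 1854 has 30 days: 187 − 30 = 157 left.
October 1854 has 31 days: 157 − 31 = 126 left.
November 1854 has 30 days: 126 − 30 = 96 left.
December 1854 has 31 days: 96 − 31 = 65 left.
January 1855 has 31 days: 65 − 31 = 34 left.
February 1855 has 28 days (1855 is not a leap year): 34 − 28 = 6 left.
6 days into March 1855 → March 6, 1855.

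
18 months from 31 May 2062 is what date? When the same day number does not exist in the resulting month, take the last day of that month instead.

November 30, 2063

Counting forward 18 months from May 31, 2062.
month 5 + 18 = 23, which is month 11 of year 2063 → November 2063.
November 2063 has only 30 days and the start was day 31, so the date clamps to November 30, 2063.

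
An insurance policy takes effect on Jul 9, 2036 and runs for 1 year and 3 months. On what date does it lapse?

October 9, 2037

Adding 1 year and 3 months from July 9, 2036.
+1 year → 2037; month 7 + 3 = 10 → October 2037.
Day 9 is valid in October, giving October 9, 2037.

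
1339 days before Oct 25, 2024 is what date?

Subtracting 1339 days from October 25, 2024.
Going back 25 days from October 25, 2024 reaches the end of the previous month; 1339 − 25 = 1314 left.
September 2024 has 30 days: 1314 − 30 = 1284 left.
August 2024 has 31 days: 1284 − 31 = 1253 left.
July 2024 has 31 days: 1253 − 31 = 1222 left.
June 2024 has 30 days: 1222 − 30 = 1192 left.
May 2024 has 31 days: 1192 − 31 = 1161 left.
April 2024 has 30 days: 1161 − 30 = 1131 left.
March 2024 has 31 days: 1131 − 31 = 1100 left.
February 2024 has 29 days (2024 is a leap year): 1100 − 29 = 1071 left.
January 2024 has 31 days: 1071 − 31 = 1040 left.
December 2023 has 31 days: 1040 − 31 = 1009 left.
November 2023 has 30 days: 1009 − 30 = 979 left.
October 2023 has 31 days: 979 − 31 = 948 left.
September 2023 has 30 days: 948 − 30 = 918 left.
August 2023 has 31 days: 918 − 31 = 887 left.
July 2023 has 31 days: 887 − 31 = 856 left.
June 2023 has 30 days: 856 − 30 = 826 left.
May 2023 has 31 days: 826 − 31 = 795 left.
April 2023 has 30 days: 795 − 30 = 765 left.
March 2023 has 31 days: 765 − 31 = 734 left.
February 2023 has 28 days (2023 is not a leap year): 734 − 28 = 706 left.
January 2023 has 31 days: 706 − 31 = 675 left.
December 2022 has 31 days: 675 − 31 = 644 left.
November 2022 has 30 days: 644 − 30 = 614 left.
October 2022 has 31 days: 614 − 31 = 583 left.
September 2022 has 30 days: 583 − 30 = 553 left.
August 2022 has 31 days: 553 − 31 = 522 left.
July 2022 has 31 days: 522 − 31 = 491 left.
June 2022 has 30 days: 491 − 30 = 461 left.
May 2022 has 31 days: 461 − 31 = 430 left.
April 2022 has 30 days: 430 − 30 = 400 left.
March 2022 has 31 days: 400 − 31 = 369 left.
February 2022 has 28 days (2022 is not a leap year): 369 − 28 = 341 left.
January 2022 has 31 days: 341 − 31 = 310 left.
December 2021 has 31 days: 310 − 31 = 279 left.
November 2021 has 30 days: 279 − 30 = 249 left.
October 2021 has 31 days: 249 − 31 = 218 left.
September 2021 has 30 days: 218 − 30 = 188 left.
August 2021 has 31 days: 188 − 31 = 157 left.
July 2021 has 31 days: 157 − 31 = 126 left.
June 2021 has 30 days: 126 − 30 = 96 left.
May 2021 has 31 days: 96 − 31 = 65 left.
April 2021 has 30 days: 65 − 30 = 35 left.
March 2021 has 31 days: 35 − 31 = 4 left.
February 2021 has 28 days; 28 − 4 = 24 → February 24, 2021.

February 24, 2021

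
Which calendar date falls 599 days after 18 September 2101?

Advancing 599 days from September 18, 2101.
September has 30 days, so 30 − 18 = 12 days remain after September 18, 2101; 599 − 12 = 587 left.
October 2101 has 31 days: 587 − 31 = 556 left.
November 2101 has 30 days: 556 − 30 = 526 left.
December 2101 has 31 days: 526 − 31 = 495 left.
January 2102 has 31 days: 495 − 31 = 464 left.
February 2102 has 28 days (2102 is not a leap year): 464 − 28 = 436 left.
March 2102 has 31 days: 436 − 31 = 405 left.
April 2102 has 30 days: 405 − 30 = 375 left.
May 2102 has 31 days: 375 − 31 = 344 left.
June 2102 has 30 days: 344 − 30 = 314 left.
July 2102 has 31 days: 314 − 31 = 283 left.
August 2102 has 31 days: 283 − 31 = 252 left.
September 2102 has 30 days: 252 − 30 = 222 left.
October 2102 has 31 days: 222 − 31 = 191 left.
November 2102 has 30 days: 191 − 30 = 161 left.
December 2102 has 31 days: 161 − 31 = 130 left.
January 2103 has 31 days: 130 − 31 = 99 left.
February 2103 has 28 days (2103 is not a leap year): 99 − 28 = 71 left.
March 2103 has 31 days: 71 − 31 = 40 left.
April 2103 has 30 days: 40 − 30 = 10 left.
10 days into May 2103 → May 10, 2103.

May 10, 2103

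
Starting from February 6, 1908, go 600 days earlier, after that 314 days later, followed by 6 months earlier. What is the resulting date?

October 26, 1906

Subtracting 600 days from February 6, 1908:
Going back 6 days from February 6, 1908 reaches the end of the previous month; 600 − 6 = 594 left.
January 1908 has 31 days: 594 − 31 = 563 left.
December 1907 has 31 days: 563 − 31 = 532 left.
November 1907 has 30 days: 532 − 30 = 502 left.
October 1907 has 31 days: 502 − 31 = 471 left.
September 1907 has 30 days: 471 − 30 = 441 left.
August 1907 has 31 days: 441 − 31 = 410 left.
July 1907 has 31 days: 410 − 31 = 379 left.
June 1907 has 30 days: 379 − 30 = 349 left.
May 1907 has 31 days: 349 − 31 = 318 left.
April 1907 has 30 days: 318 − 30 = 288 left.
March 1907 has 31 days: 288 − 31 = 257 left.
February 1907 has 28 days (1907 is not a leap year): 257 − 28 = 229 left.
January 1907 has 31 days: 229 − 31 = 198 left.
December 1906 has 31 days: 198 − 31 = 167 left.
November 1906 has 30 days: 167 − 30 = 137 left.
October 1906 has 31 days: 137 − 31 = 106 left.
September 1906 has 30 days: 106 − 30 = 76 left.
August 1906 has 31 days: 76 − 31 = 45 left.
July 1906 has 31 days: 45 − 31 = 14 left.
June 1906 has 30 days; 30 − 14 = 16 → June 16, 1906.
Advancing 314 days from June 16, 1906:
June has 30 days, so 30 − 16 = 14 days remain after June 16, 1906; 314 − 14 = 300 left.
July 1906 has 31 days: 300 − 31 = 269 left.
August 1906 has 31 days: 269 − 31 = 238 left.
September 1906 has 30 days: 238 − 30 = 208 left.
October 1906 has 31 days: 208 − 31 = 177 left.
November 1906 has 30 days: 177 − 30 = 147 left.
December 1906 has 31 days: 147 − 31 = 116 left.
January 1907 has 31 days: 116 − 31 = 85 left.
February 1907 has 28 days (1907 is not a leap year): 85 − 28 = 57 left.
March 1907 has 31 days: 57 − 31 = 26 left.
26 days into April 1907 → April 26, 1907.
Going back 6 months from April 26, 1907:
month 4 − 6 = -2, which is month 10 of year 1906 → October 1906.
Day 26 is valid in October, giving October 26, 1906.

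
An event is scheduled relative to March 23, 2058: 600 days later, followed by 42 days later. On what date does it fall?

Counting forward 600 days from March 23, 2058:
March has 31 days, so 31 − 23 = 8 days remain after March 23, 2058; 600 − 8 = 592 left.
April 2058 has 30 days: 592 − 30 = 562 left.
May 2058 has 31 days: 562 − 31 = 531 left.
June 2058 has 30 days: 531 − 30 = 501 left.
July 2058 has 31 days: 501 − 31 = 470 left.
August 2058 has 31 days: 470 − 31 = 439 left.
September 2058 has 30 days: 439 − 30 = 409 left.
October 2058 has 31 days: 409 − 31 = 378 left.
November 2058 has 30 days: 378 − 30 = 348 left.
December 2058 has 31 days: 348 − 31 = 317 left.
January 2059 has 31 days: 317 − 31 = 286 left.
February 2059 has 28 days (2059 is not a leap year): 286 − 28 = 258 left.
March 2059 has 31 days: 258 − 31 = 227 left.
April 2059 has 30 days: 227 − 30 = 197 left.
May 2059 has 31 days: 197 − 31 = 166 left.
June 2059 has 30 days: 166 − 30 = 136 left.
July 2059 has 31 days: 136 − 31 = 105 left.
August 2059 has 31 days: 105 − 31 = 74 left.
September 2059 has 30 days: 74 − 30 = 44 left.
October 2059 has 31 days: 44 − 31 = 13 left.
13 days into November 2059 → November 13, 2059.
Adding 42 days from November 13, 2059:
November has 30 days, so 30 − 13 = 17 days remain after November 13, 2059; 42 − 17 = 25 left.
25 days into December 2059 → December 25, 2059.

December 25, 2059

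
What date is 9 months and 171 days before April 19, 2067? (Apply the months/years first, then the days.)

January 29, 2066

Subtracting 9 months and 171 days from April 19, 2067: first the month/year part, then the days.
month 4 − 9 = -5, which is month 7 of year 2066 → July 2066.
Day 19 is valid in July, giving July 19, 2066.
Now subtract 171 days from July 19, 2066.
Going back 19 days from July 19, 2066 reaches the end of the previous month; 171 − 19 = 152 left.
June 2066 has 30 days: 152 − 30 = 122 left.
May 2066 has 31 days: 122 − 31 = 91 left.
April 2066 has 30 days: 91 − 30 = 61 left.
March 2066 has 31 days: 61 − 31 = 30 left.
February 2066 has 28 days (2066 is not a leap year): 30 − 28 = 2 left.
January 2066 has 31 days; 31 − 2 = 29 → January 29, 2066.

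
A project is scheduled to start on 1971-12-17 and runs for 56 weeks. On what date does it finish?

January 12, 1973

Counting forward 56 weeks = 392 days from December 17, 1971.
December has 31 days, so 31 − 17 = 14 days remain after December 17, 1971; 392 − 14 = 378 left.
January 1972 has 31 days: 378 − 31 = 347 left.
February 1972 has 29 days (1972 is a leap year): 347 − 29 = 318 left.
March 1972 has 31 days: 318 − 31 = 287 left.
April 1972 has 30 days: 287 − 30 = 257 left.
May 1972 has 31 days: 257 − 31 = 226 left.
June 1972 has 30 days: 226 − 30 = 196 left.
July 1972 has 31 days: 196 − 31 = 165 left.
August 1972 has 31 days: 165 − 31 = 134 left.
September 1972 has 30 days: 134 − 30 = 104 left.
October 1972 has 31 days: 104 − 31 = 73 left.
November 1972 has 30 days: 73 − 30 = 43 left.
December 1972 has 31 days: 43 − 31 = 12 left.
12 days into January 1973 → January 12, 1973.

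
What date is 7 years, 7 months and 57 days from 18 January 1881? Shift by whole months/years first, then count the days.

October 14, 1888

Counting forward 7 years, 7 months and 57 days from January 18, 1881: first the month/year part, then the days.
+7 years → 1888; month 1 + 7 = 8 → August 1888.
Day 18 is valid in August, giving August 18, 1888.
Now add 57 days from August 18, 1888.
August has 31 days, so 31 − 18 = 13 days remain after August 18, 1888; 57 − 13 = 44 left.
September 1888 has 30 days: 44 − 30 = 14 left.
14 days into October 1888 → October 14, 1888.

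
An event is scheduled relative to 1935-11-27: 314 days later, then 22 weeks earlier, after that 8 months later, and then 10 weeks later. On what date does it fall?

Advancing 314 days from November 27, 1935:
November has 30 days, so 30 − 27 = 3 days remain after November 27, 1935; 314 − 3 = 311 left.
December 1935 has 31 days: 311 − 31 = 280 left.
January 1936 has 31 days: 280 − 31 = 249 left.
February 1936 has 29 days (1936 is a leap year): 249 − 29 = 220 left.
March 1936 has 31 days: 220 − 31 = 189 left.
April 1936 has 30 days: 189 − 30 = 159 left.
May 1936 has 31 days: 159 − 31 = 128 left.
June 1936 has 30 days: 128 − 30 = 98 left.
July 1936 has 31 days: 98 − 31 = 67 left.
August 1936 has 31 days: 67 − 31 = 36 left.
September 1936 has 30 days: 36 − 30 = 6 left.
6 days into October 1936 → October 6, 1936.
Subtracting 22 weeks (= 154 days) from October 6, 1936:
Going back 6 days from October 6, 1936 reaches the end of the previous month; 154 − 6 = 148 left.
September 1936 has 30 days: 148 − 30 = 118 left.
August 1936 has 31 days: 118 − 31 = 87 left.
July 1936 has 31 days: 87 − 31 = 56 left.
June 1936 has 30 days: 56 − 30 = 26 left.
May 1936 has 31 days; 31 − 26 = 5 → May 5, 1936.
Advancing 8 months from May 5, 1936:
month 5 + 8 = 13, which is month 1 of year 1937 → January 1937.
Day 5 is valid in January, giving January 5, 1937.
Adding 10 weeks (= 70 days) from January 5, 1937:
January has 31 days, so 31 − 5 = 26 days remain after January 5, 1937; 70 − 26 = 44 left.
February 1937 has 28 days (1937 is not a leap year): 44 − 28 = 16 left.
16 days into March 1937 → March 16, 1937.

March 16, 1937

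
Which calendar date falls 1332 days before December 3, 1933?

Subtracting 1332 days from December 3, 1933.
Going back 3 days from December 3, 1933 reaches the end of the previous month; 1332 − 3 = 1329 left.
November 1933 has 30 days: 1329 − 30 = 1299 left.
October 1933 has 31 days: 1299 − 31 = 1268 left.
September 1933 has 30 days: 1268 − 30 = 1238 left.
August 1933 has 31 days: 1238 − 31 = 1207 left.
July 1933 has 31 days: 1207 − 31 = 1176 left.
June 1933 has 30 days: 1176 − 30 = 1146 left.
May 1933 has 31 days: 1146 − 31 = 1115 left.
April 1933 has 30 days: 1115 − 30 = 1085 left.
March 1933 has 31 days: 1085 − 31 = 1054 left.
February 1933 has 28 days (1933 is not a leap year): 1054 − 28 = 1026 left.
January 1933 has 31 days: 1026 − 31 = 995 left.
December 1932 has 31 days: 995 − 31 = 964 left.
November 1932 has 30 days: 964 − 30 = 934 left.
October 1932 has 31 days: 934 − 31 = 903 left.
September 1932 has 30 days: 903 − 30 = 873 left.
August 1932 has 31 days: 873 − 31 = 842 left.
July 1932 has 31 days: 842 − 31 = 811 left.
June 1932 has 30 days: 811 − 30 = 781 left.
May 1932 has 31 days: 781 − 31 = 750 left.
April 1932 has 30 days: 750 − 30 = 720 left.
March 1932 has 31 days: 720 − 31 = 689 left.
February 1932 has 29 days (1932 is a leap year): 689 − 29 = 660 left.
January 1932 has 31 days: 660 − 31 = 629 left.
December 1931 has 31 days: 629 − 31 = 598 left.
November 1931 has 30 days: 598 − 30 = 568 left.
October 1931 has 31 days: 568 − 31 = 537 left.
September 1931 has 30 days: 537 − 30 = 507 left.
August 1931 has 31 days: 507 − 31 = 476 left.
July 1931 has 31 days: 476 − 31 = 445 left.
June 1931 has 30 days: 445 − 30 = 415 left.
May 1931 has 31 days: 415 − 31 = 384 left.
April 1931 has 30 days: 384 − 30 = 354 left.
March 1931 has 31 days: 354 − 31 = 323 left.
February 1931 has 28 days (1931 is not a leap year): 323 − 28 = 295 left.
January 1931 has 31 days: 295 − 31 = 264 left.
December 1930 has 31 days: 264 − 31 = 233 left.
November 1930 has 30 days: 233 − 30 = 203 left.
October 1930 has 31 days: 203 − 31 = 172 left.
September 1930 has 30 days: 172 − 30 = 142 left.
August 1930 has 31 days: 142 − 31 = 111 left.
July 1930 has 31 days: 111 − 31 = 80 left.
June 1930 has 30 days: 80 − 30 = 50 left.
May 1930 has 31 days: 50 − 31 = 19 left.
April 1930 has 30 days; 30 − 19 = 11 → April 11, 1930.

April 11, 1930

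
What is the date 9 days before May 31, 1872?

May 22, 1872

Subtracting 9 days from May 31, 1872.
31 − 9 = 22, still in May 1872.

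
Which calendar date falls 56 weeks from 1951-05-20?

June 15, 1952

Counting forward 56 weeks = 392 days from May 20, 1951.
May has 31 days, so 31 − 20 = 11 days remain after May 20, 1951; 392 − 11 = 381 left.
June 1951 has 30 days: 381 − 30 = 351 left.
July 1951 has 31 days: 351 − 31 = 320 left.
August 1951 has 31 days: 320 − 31 = 289 left.
September 1951 has 30 days: 289 − 30 = 259 left.
October 1951 has 31 days: 259 − 31 = 228 left.
November 1951 has 30 days: 228 − 30 = 198 left.
December 1951 has 31 days: 198 − 31 = 167 left.
January 1952 has 31 days: 167 − 31 = 136 left.
February 1952 has 29 days (1952 is a leap year): 136 − 29 = 107 left.
March 1952 has 31 days: 107 − 31 = 76 left.
April 1952 has 30 days: 76 − 30 = 46 left.
May 1952 has 31 days: 46 − 31 = 15 left.
15 days into June 1952 → June 15, 1952.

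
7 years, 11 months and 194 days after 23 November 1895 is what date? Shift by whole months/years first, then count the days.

Advancing 7 years, 11 months and 194 days from November 23, 1895: first the month/year part, then the days.
+7 years → 1902; month 11 + 11 = 22, which is month 10 of year 1903 → October 1903.
Day 23 is valid in October, giving October 23, 1903.
Now add 194 days from October 23, 1903.
October has 31 days, so 31 − 23 = 8 days remain after October 23, 1903; 194 − 8 = 186 left.
November 1903 has 30 days: 186 − 30 = 156 left.
December 1903 has 31 days: 156 − 31 = 125 left.
January 1904 has 31 days: 125 − 31 = 94 left.
February 1904 has 29 days (1904 is a leap year): 94 − 29 = 65 left.
March 1904 has 31 days: 65 − 31 = 34 left.
April 1904 has 30 days: 34 − 30 = 4 left.
4 days into May 1904 → May 4, 1904.

May 4, 1904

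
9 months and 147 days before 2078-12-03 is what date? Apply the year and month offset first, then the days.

Subtracting 9 months and 147 days from December 3, 2078: first the month/year part, then the days.
month 12 − 9 = 3 → March 2078.
Day 3 is valid in March, giving March 3, 2078.
Now subtract 147 days from March 3, 2078.
Going back 3 days from March 3, 2078 reaches the end of the previous month; 147 − 3 = 144 left.
February 2078 has 28 days (2078 is not a leap year): 144 − 28 = 116 left.
January 2078 has 31 days: 116 − 31 = 85 left.
December 2077 has 31 days: 85 − 31 = 54 left.
November 2077 has 30 days: 54 − 30 = 24 left.
October 2077 has 31 days; 31 − 24 = 7 → October 7, 2077.

October 7, 2077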